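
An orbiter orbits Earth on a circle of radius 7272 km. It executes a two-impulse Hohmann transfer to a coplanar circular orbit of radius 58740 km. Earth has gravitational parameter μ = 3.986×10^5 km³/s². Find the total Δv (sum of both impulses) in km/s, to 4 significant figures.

The Hohmann ellipse has a_t = (r₁ + r₂)/2 = 33006 km.
At r₁ the circular-orbit speed is v₁ = √(μ/r₁) = 7.404 km/s.
On the transfer ellipse at r₁, v² = μ(2/r − 1/a) gives v_p = √[μ(2/r₁ − 1/a_t)] = 9.877 km/s.
First burn Δv₁ = |v_p − v₁| = 2.473 km/s.
Circular speed at r₂: v₂ = √(μ/r₂) = 2.605 km/s.
Transfer-orbit speed at r₂: v_a = √[μ(2/r₂ − 1/a_t)] = 1.223 km/s.
Second burn Δv₂ = |v₂ − v_a| = 1.382 km/s.
Total Δv = Δv₁ + Δv₂ = 3.855 km/s.

Δv = 3.855 km/s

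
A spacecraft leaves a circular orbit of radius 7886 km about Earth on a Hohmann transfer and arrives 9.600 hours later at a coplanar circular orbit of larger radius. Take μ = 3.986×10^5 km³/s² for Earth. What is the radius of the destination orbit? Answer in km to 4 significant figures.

Transfer time t = 9.600 hours = 34560 s, and t = π√(a_t³/μ).
So a_t = (μ t²/π²)^(1/3) = (3.986×10^5 × (34560)² / π²)^(1/3) = 36402 km.
Since a_t = (r₁ + r₂)/2, r₂ = 2a_t − r₁ = 2×36402 − 7886 = 64918 km.

r₂ = 64920 km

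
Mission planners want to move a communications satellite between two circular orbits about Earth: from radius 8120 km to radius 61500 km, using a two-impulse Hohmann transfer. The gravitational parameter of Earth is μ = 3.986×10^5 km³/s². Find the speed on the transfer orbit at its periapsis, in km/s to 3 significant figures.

The Hohmann ellipse has a_t = (r₁ + r₂)/2 = 34810 km.
The periapsis of the transfer ellipse is at r = 8120 km.
Applying v² = μ(2/r − 1/a_t): v = 9.313 km/s.

v = 9.31 km/s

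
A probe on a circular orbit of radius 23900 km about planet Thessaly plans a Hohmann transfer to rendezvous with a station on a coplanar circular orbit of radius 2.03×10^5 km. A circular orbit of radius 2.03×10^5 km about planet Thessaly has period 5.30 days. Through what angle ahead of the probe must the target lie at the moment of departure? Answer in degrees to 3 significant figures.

φ = 105°

From Kepler's third law T² = 4π²r³/μ at r = 2.03×10^5 km, T = 5.30 days = 5.30 × 86400 s = 4.5792×10^5 s: μ = 4π²r³/T² = 1.57496×10^6 km³/s².
The Hohmann ellipse has a_t = (r₁ + r₂)/2 = 1.1345×10^5 km.
Transfer time t = π√(a_t³/μ) = 95660 s.
The target's mean motion on its circular orbit is ω₂ = √(μ/r₂³) = 1.372×10^-5 rad/s.
Angle swept by the target during transfer: ω₂·t = 1.3125 rad = 75.20°.
Arrival is 180° from departure on the ellipse, so φ = 180° − 75.20° = 105°.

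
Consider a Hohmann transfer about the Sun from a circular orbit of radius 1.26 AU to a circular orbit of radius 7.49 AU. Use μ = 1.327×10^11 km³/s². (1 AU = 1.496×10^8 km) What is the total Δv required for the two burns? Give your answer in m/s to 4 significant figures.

Δv = 13230 m/s

In km: r₁ = 1.26 × 1.496×10^8 = 1.88496×10^8 km; r₂ = 7.49 × 1.496×10^8 = 1.120504×10^9 km.
The Hohmann ellipse has a_t = (r₁ + r₂)/2 = 6.545×10^8 km.
At r₁ the circular-orbit speed is v₁ = √(μ/r₁) = 26.533 km/s.
Transfer-orbit speed at r₁ (v² = μ(2/r − 1/a)): v_p = √[μ(2/r₁ − 1/a_t)] = 34.717 km/s.
First burn Δv₁ = |v_p − v₁| = 8.184 km/s.
At r₂, v₂ = √(μ/r₂) = 10.8825 km/s.
Transfer-orbit speed at r₂: v_a = √[μ(2/r₂ − 1/a_t)] = 5.84016 km/s.
Second burn Δv₂ = |v₂ − v_a| = 5.042 km/s.
Total Δv = Δv₁ + Δv₂ = 13.23 km/s.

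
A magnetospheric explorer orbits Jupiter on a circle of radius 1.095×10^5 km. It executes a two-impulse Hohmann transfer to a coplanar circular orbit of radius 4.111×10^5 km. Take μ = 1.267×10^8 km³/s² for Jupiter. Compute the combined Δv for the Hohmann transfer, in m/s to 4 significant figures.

The Hohmann ellipse has a_t = (r₁ + r₂)/2 = 2.603×10^5 km.
Circular speed at r₁: v₁ = √(μ/r₁) = √(1.267×10^8/1.095×10^5) = 34.016 km/s.
Transfer-orbit speed at r₁ (v² = μ(2/r − 1/a)): v_p = √[μ(2/r₁ − 1/a_t)] = 42.748 km/s.
First burn Δv₁ = |v_p − v₁| = 8.732 km/s.
Circular speed at r₂: v₂ = √(μ/r₂) = 17.5556 km/s.
Transfer-orbit speed at r₂: v_a = √[μ(2/r₂ − 1/a_t)] = 11.3864 km/s.
Second burn Δv₂ = |v₂ − v_a| = 6.169 km/s.
Δv = Δv₁ + Δv₂ = 8.732 + 6.169 = 14.90 km/s.

Δv = 14900 m/s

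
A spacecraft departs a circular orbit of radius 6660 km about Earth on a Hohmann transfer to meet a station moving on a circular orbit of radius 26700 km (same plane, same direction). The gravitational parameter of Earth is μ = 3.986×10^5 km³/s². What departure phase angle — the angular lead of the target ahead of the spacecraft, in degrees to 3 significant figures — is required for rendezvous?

φ = 91.1°

Transfer-ellipse semi-major axis a_t = (r₁ + r₂)/2 = (6660 + 26700)/2 = 16680 km.
The half-period of the transfer ellipse is t = π√(a_t³/μ) = 10720 s.
Target angular speed ω₂ = √(μ/r₂³) = 1.447×10^-4 rad/s.
Angle swept by the target during transfer: ω₂·t = 1.5512 rad = 88.88°.
The spacecraft traverses 180° on the transfer ellipse, so the target must lead by 180° − 88.88° = 91.1°.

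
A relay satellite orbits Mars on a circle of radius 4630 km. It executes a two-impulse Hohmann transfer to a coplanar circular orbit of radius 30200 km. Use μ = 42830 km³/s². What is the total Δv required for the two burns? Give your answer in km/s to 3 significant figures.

Δv = 1.54 km/s

Transfer-ellipse semi-major axis a_t = (r₁ + r₂)/2 = (4630 + 30200)/2 = 17415 km.
At r₁ the circular-orbit speed is v₁ = √(μ/r₁) = 3.04147 km/s.
Transfer-orbit speed at r₁ (vis-viva equation): v_p = √[μ(2/r₁ − 1/a_t)] = 4.00521 km/s.
First burn Δv₁ = |v_p − v₁| = 0.96374 km/s.
At r₂, v₂ = √(μ/r₂) = 1.190887 km/s.
Transfer-orbit speed at r₂: v_a = √[μ(2/r₂ − 1/a_t)] = 0.6140438 km/s.
Second burn Δv₂ = |v₂ − v_a| = 0.57684 km/s.
Δv = Δv₁ + Δv₂ = 0.96374 + 0.57684 = 1.541 km/s.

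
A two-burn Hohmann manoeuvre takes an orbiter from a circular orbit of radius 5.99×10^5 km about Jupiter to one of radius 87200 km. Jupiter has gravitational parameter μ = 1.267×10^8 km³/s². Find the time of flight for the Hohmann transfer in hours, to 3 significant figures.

Transfer-ellipse semi-major axis a_t = (r₁ + r₂)/2 = (5.990×10^5 + 87200)/2 = 3.431×10^5 km.
Transfer time t = π√(a_t³/μ) = π√((3.431×10^5)³ / 1.267×10^8) = 56090 s.
Converting: 56090 s ÷ 3600 s/hour = 15.6 hours.

t = 15.6 hours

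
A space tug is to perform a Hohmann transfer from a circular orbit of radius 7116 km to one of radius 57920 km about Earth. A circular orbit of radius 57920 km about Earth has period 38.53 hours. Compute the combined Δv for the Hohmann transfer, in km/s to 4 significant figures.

Δv = 3.901 km/s

From Kepler's third law T² = 4π²r³/μ at r = 57920 km, T = 38.53 hours = 38.53 × 3600 s = 1.38708×10^5 s: μ = 4π²r³/T² = 3.98696×10^5 km³/s².
Semi-major axis of the transfer orbit: a_t = (7116 + 57920)/2 = 32518 km.
Circular speed at r₁: v₁ = √(μ/r₁) = √(3.98696×10^5/7116) = 7.485 km/s.
Transfer-orbit speed at r₁ (vis-viva): v_p = √[μ(2/r₁ − 1/a_t)] = 9.990 km/s.
First burn Δv₁ = |v_p − v₁| = 2.505 km/s.
Circular speed at r₂: v₂ = √(μ/r₂) = 2.6237 km/s.
Transfer-orbit speed at r₂: v_a = √[μ(2/r₂ − 1/a_t)] = 1.2273 km/s.
Second burn Δv₂ = |v₂ − v_a| = 1.396 km/s.
Δv = Δv₁ + Δv₂ = 2.505 + 1.396 = 3.901 km/s.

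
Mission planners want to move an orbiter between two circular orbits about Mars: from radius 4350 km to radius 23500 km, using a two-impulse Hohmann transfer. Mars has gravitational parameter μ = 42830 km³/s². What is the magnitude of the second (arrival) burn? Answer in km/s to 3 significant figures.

Δv₂ = 0.595 km/s

The Hohmann ellipse has a_t = (r₁ + r₂)/2 = 13925 km.
Circular speed at r = 23500 km: v_c = √(μ/r) = 1.350 km/s.
Transfer-orbit speed at the same r (vis-viva, a = a_t): v_t = √[μ(2/r − 1/a_t)] = 0.7545 km/s.
Δv₂ = |v_t − v_c| = |0.7545 − 1.350| = 0.5955 km/s.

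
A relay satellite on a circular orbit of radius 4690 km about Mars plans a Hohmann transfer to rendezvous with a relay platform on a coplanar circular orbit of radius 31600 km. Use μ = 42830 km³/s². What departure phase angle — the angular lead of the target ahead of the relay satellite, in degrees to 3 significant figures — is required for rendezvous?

φ = 102°

Transfer-ellipse semi-major axis a_t = (r₁ + r₂)/2 = (4690 + 31600)/2 = 18145 km.
Transfer time t = π√(a_t³/μ) = 37100 s.
The target's mean motion on its circular orbit is ω₂ = √(μ/r₂³) = 3.684×10^-5 rad/s.
Angle swept by the target during transfer: ω₂·t = 1.367 rad = 78.32°.
The relay satellite traverses 180° on the transfer ellipse, so the target must lead by 180° − 78.32° = 102°.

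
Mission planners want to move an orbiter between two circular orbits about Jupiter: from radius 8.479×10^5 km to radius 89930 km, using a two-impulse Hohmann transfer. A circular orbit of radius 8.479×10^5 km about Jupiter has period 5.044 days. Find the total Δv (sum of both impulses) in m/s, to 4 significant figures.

Δv = 19810 m/s

From Kepler's third law T² = 4π²r³/μ at r = 8.479×10^5 km, T = 5.044 days = 5.044 × 86400 s = 4.358016×10^5 s: μ = 4π²r³/T² = 1.26711×10^8 km³/s².
Transfer-ellipse semi-major axis a_t = (r₁ + r₂)/2 = (8.479×10^5 + 89930)/2 = 4.68915×10^5 km.
Circular speed at r₁: v₁ = √(μ/r₁) = √(1.26711×10^8/8.479×10^5) = 12.2246 km/s.
On the transfer ellipse at r₁, v² = μ(2/r − 1/a) gives v_a = √[μ(2/r₁ − 1/a_t)] = 5.35354 km/s.
First burn Δv₁ = |v_a − v₁| = 6.871 km/s.
Circular speed at r₂: v₂ = √(μ/r₂) = 37.54 km/s.
Transfer-orbit speed at r₂: v_p = √[μ(2/r₂ − 1/a_t)] = 50.48 km/s.
Second burn Δv₂ = |v₂ − v_p| = 12.94 km/s.
Δv = Δv₁ + Δv₂ = 6.871 + 12.94 = 19.81 km/s.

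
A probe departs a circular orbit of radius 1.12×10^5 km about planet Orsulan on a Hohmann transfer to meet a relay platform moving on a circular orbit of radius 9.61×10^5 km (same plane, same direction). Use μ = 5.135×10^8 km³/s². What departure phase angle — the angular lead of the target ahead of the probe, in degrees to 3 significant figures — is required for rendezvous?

φ = 105°

Transfer-ellipse semi-major axis a_t = (r₁ + r₂)/2 = (1.120×10^5 + 9.610×10^5)/2 = 5.365×10^5 km.
The half-period of the transfer ellipse is t = π√(a_t³/μ) = 54479.6 s.
Target angular speed ω₂ = √(μ/r₂³) = 2.40539×10^-5 rad/s.
Angle swept by the target during transfer: ω₂·t = 1.3104 rad = 75.08°.
Arrival is 180° from departure on the ellipse, so φ = 180° − 75.08° = 105°.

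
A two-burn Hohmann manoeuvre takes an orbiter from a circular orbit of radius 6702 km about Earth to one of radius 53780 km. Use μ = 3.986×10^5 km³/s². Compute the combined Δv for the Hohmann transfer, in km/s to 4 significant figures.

Δv = 4.013 km/s

The Hohmann ellipse has a_t = (r₁ + r₂)/2 = 30241 km.
Circular speed at r₁: v₁ = √(μ/r₁) = √(3.986×10^5/6702) = 7.7120 km/s.
On the transfer ellipse at r₁, v² = μ(2/r − 1/a) gives v_p = √[μ(2/r₁ − 1/a_t)] = 10.284 km/s.
First burn Δv₁ = |v_p − v₁| = 2.572 km/s.
At r₂, v₂ = √(μ/r₂) = 2.7224 km/s.
Transfer-orbit speed at r₂: v_a = √[μ(2/r₂ − 1/a_t)] = 1.2816 km/s.
Second burn Δv₂ = |v₂ − v_a| = 1.441 km/s.
Total Δv = Δv₁ + Δv₂ = 4.013 km/s.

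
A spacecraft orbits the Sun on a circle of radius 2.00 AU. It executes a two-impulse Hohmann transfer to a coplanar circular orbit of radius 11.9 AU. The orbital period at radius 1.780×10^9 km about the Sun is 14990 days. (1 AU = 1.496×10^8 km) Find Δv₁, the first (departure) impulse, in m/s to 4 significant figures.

From Kepler's third law T² = 4π²r³/μ at r = 1.780×10^9 km, T = 14990 days = 14990 × 86400 s = 1.295136×10^9 s: μ = 4π²r³/T² = 1.32736×10^11 km³/s².
In km: r₁ = 2.00 × 1.496×10^8 = 2.992×10^8 km; r₂ = 11.9 × 1.496×10^8 = 1.78024×10^9 km.
The Hohmann ellipse has a_t = (r₁ + r₂)/2 = 1.03972×10^9 km.
Circular speed at r = 2.992×10^8 km: v_c = √(μ/r) = 21.063 km/s.
Vis-viva on the transfer ellipse at r = 2.992×10^8 km gives v_t = √[μ(2/r − 1/a_t)] = 27.561 km/s.
Δv₁ = |v_t − v_c| = |27.561 − 21.063| = 6.498 km/s.

Δv₁ = 6498 m/s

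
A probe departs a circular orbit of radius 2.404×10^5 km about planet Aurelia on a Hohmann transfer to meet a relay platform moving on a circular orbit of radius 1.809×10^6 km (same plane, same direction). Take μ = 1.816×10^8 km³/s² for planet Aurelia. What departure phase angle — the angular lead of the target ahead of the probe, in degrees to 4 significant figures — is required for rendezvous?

φ = 103.3°

Transfer-ellipse semi-major axis a_t = (r₁ + r₂)/2 = (2.404×10^5 + 1.809×10^6)/2 = 1.0247×10^6 km.
The half-period of the transfer ellipse is t = π√(a_t³/μ) = 2.418×10^5 s.
The target's mean motion on its circular orbit is ω₂ = √(μ/r₂³) = 5.539×10^-6 rad/s.
Angle swept by the target during transfer: ω₂·t = 1.3393 rad = 76.74°.
The probe traverses 180° on the transfer ellipse, so the target must lead by 180° − 76.74° = 103.3°.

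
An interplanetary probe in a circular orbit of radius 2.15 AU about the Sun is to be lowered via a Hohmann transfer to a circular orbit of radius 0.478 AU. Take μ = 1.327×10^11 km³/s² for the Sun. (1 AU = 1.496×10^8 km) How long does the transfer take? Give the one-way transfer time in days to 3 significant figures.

t = 275 days

In km: r₁ = 2.15 × 1.496×10^8 = 3.2164×10^8 km; r₂ = 0.478 × 1.496×10^8 = 7.15088×10^7 km.
The Hohmann ellipse has a_t = (r₁ + r₂)/2 = 1.965744×10^8 km.
Transfer time t = π√(a_t³/μ) = π√((1.965744×10^8)³ / 1.327×10^11) = 2.377×10^7 s.
Converting: 2.377×10^7 s ÷ 86400 s/day = 275 days.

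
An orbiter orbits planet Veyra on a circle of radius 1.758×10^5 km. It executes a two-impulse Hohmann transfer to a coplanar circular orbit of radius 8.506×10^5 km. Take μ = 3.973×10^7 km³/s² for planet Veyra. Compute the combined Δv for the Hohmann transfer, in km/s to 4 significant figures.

The Hohmann ellipse has a_t = (r₁ + r₂)/2 = 5.132×10^5 km.
Circular speed at r₁: v₁ = √(μ/r₁) = √(3.973×10^7/1.758×10^5) = 15.033 km/s.
On the transfer ellipse at r₁, vis-viva equation gives v_p = √[μ(2/r₁ − 1/a_t)] = 19.354 km/s.
First burn Δv₁ = |v_p − v₁| = 4.321 km/s.
Circular speed at r₂: v₂ = √(μ/r₂) = 6.834 km/s.
Transfer-orbit speed at r₂: v_a = √[μ(2/r₂ − 1/a_t)] = 4.000 km/s.
Second burn Δv₂ = |v₂ − v_a| = 2.834 km/s.
Δv = Δv₁ + Δv₂ = 4.321 + 2.834 = 7.155 km/s.

Δv = 7.155 km/s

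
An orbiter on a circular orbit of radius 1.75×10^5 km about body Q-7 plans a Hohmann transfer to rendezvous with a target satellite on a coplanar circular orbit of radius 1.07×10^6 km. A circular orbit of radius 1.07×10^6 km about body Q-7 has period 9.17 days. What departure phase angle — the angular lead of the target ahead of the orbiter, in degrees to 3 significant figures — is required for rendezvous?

From Kepler's third law T² = 4π²r³/μ at r = 1.07×10^6 km, T = 9.17 days = 9.17 × 86400 s = 7.92288×10^5 s: μ = 4π²r³/T² = 7.70451×10^7 km³/s².
Transfer-ellipse semi-major axis a_t = (r₁ + r₂)/2 = (1.750×10^5 + 1.070×10^6)/2 = 6.225×10^5 km.
Transfer time t = π√(a_t³/μ) = 1.758×10^5 s.
The target's mean motion on its circular orbit is ω₂ = √(μ/r₂³) = 7.930×10^-6 rad/s.
Angle swept by the target during transfer: ω₂·t = 1.394 rad = 79.87°.
The orbiter traverses 180° on the transfer ellipse, so the target must lead by 180° − 79.87° = 100°.

φ = 100°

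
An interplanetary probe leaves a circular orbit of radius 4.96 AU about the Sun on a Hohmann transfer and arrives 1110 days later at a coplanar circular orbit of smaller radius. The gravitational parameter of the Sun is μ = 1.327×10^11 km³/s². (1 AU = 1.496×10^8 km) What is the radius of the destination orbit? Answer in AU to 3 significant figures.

In km: r₁ = 4.96 × 1.496×10^8 = 7.42016×10^8 km.
Transfer time t = 1110 days = 9.5904×10^7 s, and t = π√(a_t³/μ).
So a_t = (μ t²/π²)^(1/3) = (1.327×10^11 × (9.5904×10^7)² / π²)^(1/3) = 4.9821×10^8 km.
Since a_t = (r₁ + r₂)/2, r₂ = 2a_t − r₁ = 2×4.9821×10^8 − 7.42016×10^8 = 2.54404×10^8 km.
In AU: r₂ = 2.54404×10^8 / 1.496×10^8 = 1.70 AU.

r₂ = 1.70 AU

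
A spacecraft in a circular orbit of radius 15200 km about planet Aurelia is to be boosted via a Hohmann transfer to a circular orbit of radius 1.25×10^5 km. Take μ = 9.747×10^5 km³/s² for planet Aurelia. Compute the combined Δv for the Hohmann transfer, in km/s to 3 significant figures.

Transfer-ellipse semi-major axis a_t = (r₁ + r₂)/2 = (15200 + 1.250×10^5)/2 = 70100 km.
At r₁ the circular-orbit speed is v₁ = √(μ/r₁) = 8.007809 km/s.
On the transfer ellipse at r₁, v² = μ(2/r − 1/a) gives v_p = √[μ(2/r₁ − 1/a_t)] = 10.69325 km/s.
First burn Δv₁ = |v_p − v₁| = 2.68544 km/s.
At r₂, v₂ = √(μ/r₂) = 2.79242 km/s.
Transfer-orbit speed at r₂: v_a = √[μ(2/r₂ − 1/a_t)] = 1.30030 km/s.
Second burn Δv₂ = |v₂ − v_a| = 1.49212 km/s.
Total Δv = Δv₁ + Δv₂ = 4.178 km/s.

Δv = 4.18 km/s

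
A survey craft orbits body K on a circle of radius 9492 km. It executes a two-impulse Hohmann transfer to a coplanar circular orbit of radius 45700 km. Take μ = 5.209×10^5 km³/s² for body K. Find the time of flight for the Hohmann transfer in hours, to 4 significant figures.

t = 5.543 hours

Transfer-ellipse semi-major axis a_t = (r₁ + r₂)/2 = (9492 + 45700)/2 = 27596 km.
By Kepler's third law the transfer-orbit period is T = 2π√(a_t³/μ), so t = T/2 = 19955 s.
Converting: 19955 s ÷ 3600 s/hour = 5.543 hours.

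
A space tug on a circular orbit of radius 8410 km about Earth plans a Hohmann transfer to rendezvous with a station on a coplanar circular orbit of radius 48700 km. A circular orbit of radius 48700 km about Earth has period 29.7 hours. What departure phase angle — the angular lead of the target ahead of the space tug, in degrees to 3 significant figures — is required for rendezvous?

φ = 99.2°

From Kepler's third law T² = 4π²r³/μ at r = 48700 km, T = 29.7 hours = 29.7 × 3600 s = 1.0692×10^5 s: μ = 4π²r³/T² = 3.98868×10^5 km³/s².
Transfer-ellipse semi-major axis a_t = (r₁ + r₂)/2 = (8410 + 48700)/2 = 28555 km.
Transfer time t = π√(a_t³/μ) = 24000 s.
The target's mean motion on its circular orbit is ω₂ = √(μ/r₂³) = 5.877×10^-5 rad/s.
Angle swept by the target during transfer: ω₂·t = 1.4105 rad = 80.82°.
Arrival is 180° from departure on the ellipse, so φ = 180° − 80.82° = 99.2°.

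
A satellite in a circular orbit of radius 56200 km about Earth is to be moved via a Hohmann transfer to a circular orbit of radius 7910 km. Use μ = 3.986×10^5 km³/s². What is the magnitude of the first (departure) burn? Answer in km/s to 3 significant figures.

Δv₁ = 1.34 km/s

The Hohmann ellipse has a_t = (r₁ + r₂)/2 = 32055 km.
Circular speed at r = 56200 km: v_c = √(μ/r) = 2.663 km/s.
Vis-viva on the transfer ellipse at r = 56200 km gives v_t = √[μ(2/r − 1/a_t)] = 1.323 km/s.
Δv₁ = |v_t − v_c| = |1.323 − 2.663| = 1.340 km/s.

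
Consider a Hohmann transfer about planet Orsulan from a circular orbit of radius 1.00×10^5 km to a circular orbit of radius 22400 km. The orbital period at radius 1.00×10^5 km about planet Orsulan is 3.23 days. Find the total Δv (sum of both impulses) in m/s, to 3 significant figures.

From Kepler's third law T² = 4π²r³/μ at r = 1.00×10^5 km, T = 3.23 days = 3.23 × 86400 s = 2.79072×10^5 s: μ = 4π²r³/T² = 5.06906×10^5 km³/s².
Transfer-ellipse semi-major axis a_t = (r₁ + r₂)/2 = (1.000×10^5 + 22400)/2 = 61200 km.
At r₁ the circular-orbit speed is v₁ = √(μ/r₁) = 2.251457 km/s.
Transfer-orbit speed at r₁ (vis-viva equation): v_a = √[μ(2/r₁ − 1/a_t)] = 1.362109 km/s.
First burn Δv₁ = |v_a − v₁| = 0.8893 km/s.
Circular speed at r₂: v₂ = √(μ/r₂) = 4.757 km/s.
Transfer-orbit speed at r₂: v_p = √[μ(2/r₂ − 1/a_t)] = 6.081 km/s.
Second burn Δv₂ = |v₂ − v_p| = 1.324 km/s.
Total Δv = Δv₁ + Δv₂ = 2.213 km/s.

Δv = 2210 m/s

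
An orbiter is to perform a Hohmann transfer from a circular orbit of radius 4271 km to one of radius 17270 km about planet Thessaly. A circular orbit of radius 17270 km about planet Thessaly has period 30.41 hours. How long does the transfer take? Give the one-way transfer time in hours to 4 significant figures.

From Kepler's third law T² = 4π²r³/μ at r = 17270 km, T = 30.41 hours = 30.41 × 3600 s = 1.09476×10^5 s: μ = 4π²r³/T² = 16966.8 km³/s².
Transfer-ellipse semi-major axis a_t = (r₁ + r₂)/2 = (4271 + 17270)/2 = 10770.5 km.
Transfer time t = π√(a_t³/μ) = π√((10770.5)³ / 16966.8) = 26960 s.
Converting: 26960 s ÷ 3600 s/hour = 7.489 hours.

t = 7.489 hours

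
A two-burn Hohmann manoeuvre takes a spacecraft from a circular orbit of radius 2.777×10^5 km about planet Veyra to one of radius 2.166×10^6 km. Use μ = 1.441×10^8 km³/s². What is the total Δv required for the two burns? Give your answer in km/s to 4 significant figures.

Δv = 11.82 km/s

Transfer-ellipse semi-major axis a_t = (r₁ + r₂)/2 = (2.777×10^5 + 2.166×10^6)/2 = 1.22185×10^6 km.
Circular speed at r₁: v₁ = √(μ/r₁) = √(1.441×10^8/2.777×10^5) = 22.78 km/s.
Transfer-orbit speed at r₁ (vis-viva): v_p = √[μ(2/r₁ − 1/a_t)] = 30.33 km/s.
First burn Δv₁ = |v_p − v₁| = 7.550 km/s.
Circular speed at r₂: v₂ = √(μ/r₂) = 8.156 km/s.
Transfer-orbit speed at r₂: v_a = √[μ(2/r₂ − 1/a_t)] = 3.888 km/s.
Second burn Δv₂ = |v₂ − v_a| = 4.268 km/s.
Δv = Δv₁ + Δv₂ = 7.550 + 4.268 = 11.82 km/s.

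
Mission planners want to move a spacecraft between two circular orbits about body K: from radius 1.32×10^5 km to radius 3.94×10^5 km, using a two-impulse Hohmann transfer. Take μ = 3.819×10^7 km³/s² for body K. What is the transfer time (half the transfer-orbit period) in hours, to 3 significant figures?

t = 19.0 hours

The Hohmann ellipse has a_t = (r₁ + r₂)/2 = 2.630×10^5 km.
Transfer time t = π√(a_t³/μ) = π√((2.630×10^5)³ / 3.819×10^7) = 68570 s.
Converting: 68570 s ÷ 3600 s/hour = 19.0 hours.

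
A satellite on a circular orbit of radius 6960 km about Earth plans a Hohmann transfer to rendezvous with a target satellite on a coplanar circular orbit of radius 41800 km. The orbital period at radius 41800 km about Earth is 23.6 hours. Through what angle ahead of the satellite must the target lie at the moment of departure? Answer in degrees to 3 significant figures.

From Kepler's third law T² = 4π²r³/μ at r = 41800 km, T = 23.6 hours = 23.6 × 3600 s = 84960 s: μ = 4π²r³/T² = 3.99447×10^5 km³/s².
Transfer-ellipse semi-major axis a_t = (r₁ + r₂)/2 = (6960 + 41800)/2 = 24380 km.
Transfer time t = π√(a_t³/μ) = 18922 s.
The target's mean motion on its circular orbit is ω₂ = √(μ/r₂³) = 7.3955×10^-5 rad/s.
Angle swept by the target during transfer: ω₂·t = 1.3994 rad = 80.18°.
The satellite traverses 180° on the transfer ellipse, so the target must lead by 180° − 80.18° = 99.8°.

φ = 99.8°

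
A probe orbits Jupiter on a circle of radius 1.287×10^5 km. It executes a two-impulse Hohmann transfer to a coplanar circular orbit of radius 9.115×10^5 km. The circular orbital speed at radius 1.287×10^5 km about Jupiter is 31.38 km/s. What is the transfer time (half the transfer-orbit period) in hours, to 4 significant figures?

t = 29.08 hours

From the circular-orbit relation v² = μ/r at r = 1.287×10^5 km: μ = v²r = (31.38)² × 1.287×10^5 = 1.26731×10^8 km³/s².
Transfer-ellipse semi-major axis a_t = (r₁ + r₂)/2 = (1.287×10^5 + 9.115×10^5)/2 = 5.201×10^5 km.
By Kepler's third law the transfer-orbit period is T = 2π√(a_t³/μ), so t = T/2 = 1.047×10^5 s.
Converting: 1.047×10^5 s ÷ 3600 s/hour = 29.08 hours.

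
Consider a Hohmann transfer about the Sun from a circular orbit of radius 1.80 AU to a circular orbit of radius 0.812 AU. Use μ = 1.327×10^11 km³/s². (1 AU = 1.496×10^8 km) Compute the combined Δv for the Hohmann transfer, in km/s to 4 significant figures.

In km: r₁ = 1.80 × 1.496×10^8 = 2.6928×10^8 km; r₂ = 0.812 × 1.496×10^8 = 1.214752×10^8 km.
Semi-major axis of the transfer orbit: a_t = (2.6928×10^8 + 1.214752×10^8)/2 = 1.953776×10^8 km.
At r₁ the circular-orbit speed is v₁ = √(μ/r₁) = 22.199 km/s.
Transfer-orbit speed at r₁ (vis-viva): v_a = √[μ(2/r₁ − 1/a_t)] = 17.504 km/s.
First burn Δv₁ = |v_a − v₁| = 4.695 km/s.
Circular speed at r₂: v₂ = √(μ/r₂) = 33.0515 km/s.
Transfer-orbit speed at r₂: v_p = √[μ(2/r₂ − 1/a_t)] = 38.8022 km/s.
Second burn Δv₂ = |v₂ − v_p| = 5.751 km/s.
Δv = Δv₁ + Δv₂ = 4.695 + 5.751 = 10.45 km/s.

Δv = 10.45 km/s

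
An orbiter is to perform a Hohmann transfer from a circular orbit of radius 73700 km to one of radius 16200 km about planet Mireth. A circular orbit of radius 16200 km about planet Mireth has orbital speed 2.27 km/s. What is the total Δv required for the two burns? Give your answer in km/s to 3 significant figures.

Δv = 1.06 km/s

From the circular-orbit relation v² = μ/r at r = 16200 km: μ = v²r = (2.27)² × 16200 = 83477.0 km³/s².
The Hohmann ellipse has a_t = (r₁ + r₂)/2 = 44950 km.
At r₁ the circular-orbit speed is v₁ = √(μ/r₁) = 1.0643 km/s.
Transfer-orbit speed at r₁ (vis-viva equation): v_a = √[μ(2/r₁ − 1/a_t)] = 0.63891 km/s.
First burn Δv₁ = |v_a − v₁| = 0.4254 km/s.
At r₂, v₂ = √(μ/r₂) = 2.2700 km/s.
Transfer-orbit speed at r₂: v_p = √[μ(2/r₂ − 1/a_t)] = 2.9067 km/s.
Second burn Δv₂ = |v₂ − v_p| = 0.6367 km/s.
Total Δv = Δv₁ + Δv₂ = 1.062 km/s.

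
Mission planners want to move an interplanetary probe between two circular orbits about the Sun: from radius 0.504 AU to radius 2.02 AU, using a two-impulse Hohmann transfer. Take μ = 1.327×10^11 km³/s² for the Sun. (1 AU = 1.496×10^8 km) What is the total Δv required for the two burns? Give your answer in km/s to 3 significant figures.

Δv = 18.8 km/s

In km: r₁ = 0.504 × 1.496×10^8 = 7.53984×10^7 km; r₂ = 2.02 × 1.496×10^8 = 3.02192×10^8 km.
Transfer-ellipse semi-major axis a_t = (r₁ + r₂)/2 = (7.53984×10^7 + 3.02192×10^8)/2 = 1.887952×10^8 km.
Circular speed at r₁: v₁ = √(μ/r₁) = √(1.327×10^11/7.53984×10^7) = 41.952 km/s.
On the transfer ellipse at r₁, vis-viva gives v_p = √[μ(2/r₁ − 1/a_t)] = 53.076 km/s.
First burn Δv₁ = |v_p − v₁| = 11.124 km/s.
At r₂, v₂ = √(μ/r₂) = 20.9553 km/s.
Transfer-orbit speed at r₂: v_a = √[μ(2/r₂ − 1/a_t)] = 13.2428 km/s.
Second burn Δv₂ = |v₂ − v_a| = 7.7125 km/s.
Δv = Δv₁ + Δv₂ = 11.124 + 7.7125 = 18.84 km/s.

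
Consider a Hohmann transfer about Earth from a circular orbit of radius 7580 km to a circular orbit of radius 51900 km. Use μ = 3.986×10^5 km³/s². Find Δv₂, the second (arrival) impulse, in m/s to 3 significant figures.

Semi-major axis of the transfer orbit: a_t = (7580 + 51900)/2 = 29740 km.
On the circular orbit at r = 51900 km, v_c = √(μ/r) = 2.771 km/s.
Transfer-orbit speed at the same r (vis-viva, a = a_t): v_t = √[μ(2/r − 1/a_t)] = 1.399 km/s.
Δv₂ = |v_t − v_c| = |1.399 − 2.771| = 1.372 km/s.

Δv₂ = 1370 m/s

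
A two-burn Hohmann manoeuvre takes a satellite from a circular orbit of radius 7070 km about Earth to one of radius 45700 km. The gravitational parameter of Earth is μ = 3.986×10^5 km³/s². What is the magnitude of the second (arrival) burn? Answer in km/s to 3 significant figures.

Δv₂ = 1.42 km/s

The Hohmann ellipse has a_t = (r₁ + r₂)/2 = 26385 km.
On the circular orbit at r = 45700 km, v_c = √(μ/r) = 2.95332 km/s.
Transfer-orbit speed at the same r (vis-viva, a = a_t): v_t = √[μ(2/r − 1/a_t)] = 1.52877 km/s.
Δv₂ = |v_t − v_c| = |1.52877 − 2.95332| = 1.425 km/s.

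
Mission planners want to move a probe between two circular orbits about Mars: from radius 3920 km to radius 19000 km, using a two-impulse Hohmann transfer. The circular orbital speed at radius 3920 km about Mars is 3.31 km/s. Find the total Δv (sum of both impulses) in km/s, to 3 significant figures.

From the circular-orbit relation v² = μ/r at r = 3920 km: μ = v²r = (3.31)² × 3920 = 42947.9 km³/s².
Transfer-ellipse semi-major axis a_t = (r₁ + r₂)/2 = (3920 + 19000)/2 = 11460 km.
Circular speed at r₁: v₁ = √(μ/r₁) = √(42947.9/3920) = 3.310 km/s.
Transfer-orbit speed at r₁ (v² = μ(2/r − 1/a)): v_p = √[μ(2/r₁ − 1/a_t)] = 4.262 km/s.
First burn Δv₁ = |v_p − v₁| = 0.9520 km/s.
At r₂, v₂ = √(μ/r₂) = 1.5035 km/s.
Transfer-orbit speed at r₂: v_a = √[μ(2/r₂ − 1/a_t)] = 0.87932 km/s.
Second burn Δv₂ = |v₂ − v_a| = 0.6242 km/s.
Total Δv = Δv₁ + Δv₂ = 1.576 km/s.

Δv = 1.58 km/s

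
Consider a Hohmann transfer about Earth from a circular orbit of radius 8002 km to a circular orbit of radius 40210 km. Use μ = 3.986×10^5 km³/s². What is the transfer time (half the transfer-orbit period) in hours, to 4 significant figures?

t = 5.173 hours

The Hohmann ellipse has a_t = (r₁ + r₂)/2 = 24106 km.
Half the transfer-orbit period gives t = π√(a_t³/μ) = 18624 s.
Converting: 18624 s ÷ 3600 s/hour = 5.173 hours.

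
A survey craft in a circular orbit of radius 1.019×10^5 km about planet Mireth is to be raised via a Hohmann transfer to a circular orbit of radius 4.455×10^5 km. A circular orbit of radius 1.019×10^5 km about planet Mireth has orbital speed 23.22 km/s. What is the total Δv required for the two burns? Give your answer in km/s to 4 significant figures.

From the circular-orbit relation v² = μ/r at r = 1.019×10^5 km: μ = v²r = (23.22)² × 1.019×10^5 = 5.49413×10^7 km³/s².
Transfer-ellipse semi-major axis a_t = (r₁ + r₂)/2 = (1.019×10^5 + 4.455×10^5)/2 = 2.737×10^5 km.
Circular speed at r₁: v₁ = √(μ/r₁) = √(5.49413×10^7/1.019×10^5) = 23.220 km/s.
Transfer-orbit speed at r₁ (vis-viva): v_p = √[μ(2/r₁ − 1/a_t)] = 29.624 km/s.
First burn Δv₁ = |v_p − v₁| = 6.404 km/s.
Circular speed at r₂: v₂ = √(μ/r₂) = 11.105 km/s.
Transfer-orbit speed at r₂: v_a = √[μ(2/r₂ − 1/a_t)] = 6.7760 km/s.
Second burn Δv₂ = |v₂ − v_a| = 4.329 km/s.
Δv = Δv₁ + Δv₂ = 6.404 + 4.329 = 10.73 km/s.

Δv = 10.73 km/s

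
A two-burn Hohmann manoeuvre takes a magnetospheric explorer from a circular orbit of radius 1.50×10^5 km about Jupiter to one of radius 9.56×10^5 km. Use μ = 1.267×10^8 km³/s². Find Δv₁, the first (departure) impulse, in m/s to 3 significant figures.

The Hohmann ellipse has a_t = (r₁ + r₂)/2 = 5.530×10^5 km.
Circular speed at r = 1.500×10^5 km: v_c = √(μ/r) = 29.06 km/s.
Transfer-orbit speed at the same r (vis-viva, a = a_t): v_t = √[μ(2/r − 1/a_t)] = 38.21 km/s.
Δv₁ = |v_t − v_c| = |38.21 − 29.06| = 9.150 km/s.

Δv₁ = 9150 m/s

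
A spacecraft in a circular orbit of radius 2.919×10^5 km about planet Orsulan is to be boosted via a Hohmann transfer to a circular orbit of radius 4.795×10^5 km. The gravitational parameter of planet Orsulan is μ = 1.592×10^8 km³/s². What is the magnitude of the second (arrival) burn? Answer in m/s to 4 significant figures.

Semi-major axis of the transfer orbit: a_t = (2.919×10^5 + 4.795×10^5)/2 = 3.857×10^5 km.
On the circular orbit at r = 4.795×10^5 km, v_c = √(μ/r) = 18.22 km/s.
Transfer-orbit speed at the same r (vis-viva, a = a_t): v_t = √[μ(2/r − 1/a_t)] = 15.85 km/s.
Δv₂ = |v_t − v_c| = |15.85 − 18.22| = 2.370 km/s.

Δv₂ = 2370 m/s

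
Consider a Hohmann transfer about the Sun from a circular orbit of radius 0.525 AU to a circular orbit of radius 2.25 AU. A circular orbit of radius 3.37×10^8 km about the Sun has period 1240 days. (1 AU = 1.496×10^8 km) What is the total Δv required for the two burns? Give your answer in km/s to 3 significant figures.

From Kepler's third law T² = 4π²r³/μ at r = 3.37×10^8 km, T = 1240 days = 1240 × 86400 s = 1.07136×10^8 s: μ = 4π²r³/T² = 1.31637×10^11 km³/s².
In km: r₁ = 0.525 × 1.496×10^8 = 7.854×10^7 km; r₂ = 2.25 × 1.496×10^8 = 3.366×10^8 km.
Transfer-ellipse semi-major axis a_t = (r₁ + r₂)/2 = (7.854×10^7 + 3.366×10^8)/2 = 2.0757×10^8 km.
At r₁ the circular-orbit speed is v₁ = √(μ/r₁) = 40.940 km/s.
On the transfer ellipse at r₁, v² = μ(2/r − 1/a) gives v_p = √[μ(2/r₁ − 1/a_t)] = 52.134 km/s.
First burn Δv₁ = |v_p − v₁| = 11.194 km/s.
At r₂, v₂ = √(μ/r₂) = 19.7757 km/s.
Transfer-orbit speed at r₂: v_a = √[μ(2/r₂ − 1/a_t)] = 12.1645 km/s.
Second burn Δv₂ = |v₂ − v_a| = 7.6112 km/s.
Δv = Δv₁ + Δv₂ = 11.194 + 7.6112 = 18.81 km/s.

Δv = 18.8 km/s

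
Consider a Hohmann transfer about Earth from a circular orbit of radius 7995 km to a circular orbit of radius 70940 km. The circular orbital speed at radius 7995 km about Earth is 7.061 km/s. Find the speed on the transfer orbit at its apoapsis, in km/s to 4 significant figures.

From the circular-orbit relation v² = μ/r at r = 7995 km: μ = v²r = (7.061)² × 7995 = 3.98612×10^5 km³/s².
Transfer-ellipse semi-major axis a_t = (r₁ + r₂)/2 = (7995 + 70940)/2 = 39467.5 km.
The apoapsis of the transfer ellipse is at r = 70940 km.
Vis-viva: v = √[μ(2/r − 1/a_t)] = √[3.98612×10^5 × (2/70940 − 1/39467.5)] = 1.067 km/s.

v = 1.067 km/s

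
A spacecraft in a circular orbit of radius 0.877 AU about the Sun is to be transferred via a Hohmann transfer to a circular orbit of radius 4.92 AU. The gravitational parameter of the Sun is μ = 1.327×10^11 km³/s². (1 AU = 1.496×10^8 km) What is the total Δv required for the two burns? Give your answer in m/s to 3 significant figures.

Δv = 15700 m/s

In km: r₁ = 0.877 × 1.496×10^8 = 1.311992×10^8 km; r₂ = 4.92 × 1.496×10^8 = 7.36032×10^8 km.
Semi-major axis of the transfer orbit: a_t = (1.311992×10^8 + 7.36032×10^8)/2 = 4.336156×10^8 km.
Circular speed at r₁: v₁ = √(μ/r₁) = √(1.327×10^11/1.311992×10^8) = 31.803 km/s.
Transfer-orbit speed at r₁ (vis-viva): v_p = √[μ(2/r₁ − 1/a_t)] = 41.435 km/s.
First burn Δv₁ = |v_p − v₁| = 9.632 km/s.
At r₂, v₂ = √(μ/r₂) = 13.427 km/s.
Transfer-orbit speed at r₂: v_a = √[μ(2/r₂ − 1/a_t)] = 7.3858 km/s.
Second burn Δv₂ = |v₂ − v_a| = 6.041 km/s.
Δv = Δv₁ + Δv₂ = 9.632 + 6.041 = 15.67 km/s.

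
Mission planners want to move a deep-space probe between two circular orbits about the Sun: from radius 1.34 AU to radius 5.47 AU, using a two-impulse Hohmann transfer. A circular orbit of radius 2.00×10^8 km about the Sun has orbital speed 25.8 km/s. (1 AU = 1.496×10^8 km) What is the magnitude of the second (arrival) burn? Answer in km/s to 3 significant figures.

Δv₂ = 4.75 km/s

From the circular-orbit relation v² = μ/r at r = 2.00×10^8 km: μ = v²r = (25.8)² × 2.00×10^8 = 1.33128×10^11 km³/s².
In km: r₁ = 1.34 × 1.496×10^8 = 2.00464×10^8 km; r₂ = 5.47 × 1.496×10^8 = 8.18312×10^8 km.
Transfer-ellipse semi-major axis a_t = (r₁ + r₂)/2 = (2.00464×10^8 + 8.18312×10^8)/2 = 5.09388×10^8 km.
On the circular orbit at r = 8.18312×10^8 km, v_c = √(μ/r) = 12.7548 km/s.
Transfer-orbit speed at the same r (vis-viva, a = a_t): v_t = √[μ(2/r − 1/a_t)] = 8.00146 km/s.
Δv₂ = |v_t − v_c| = |8.00146 − 12.7548| = 4.753 km/s.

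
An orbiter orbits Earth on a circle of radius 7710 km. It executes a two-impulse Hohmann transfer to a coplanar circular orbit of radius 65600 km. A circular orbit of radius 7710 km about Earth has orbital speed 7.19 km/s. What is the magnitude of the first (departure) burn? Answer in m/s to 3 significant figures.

Δv₁ = 2430 m/s

From the circular-orbit relation v² = μ/r at r = 7710 km: μ = v²r = (7.19)² × 7710 = 3.98577×10^5 km³/s².
The Hohmann ellipse has a_t = (r₁ + r₂)/2 = 36655 km.
On the circular orbit at r = 7710 km, v_c = √(μ/r) = 7.190 km/s.
Transfer-orbit speed at the same r (vis-viva, a = a_t): v_t = √[μ(2/r − 1/a_t)] = 9.619 km/s.
Δv₁ = |v_t − v_c| = |9.619 − 7.190| = 2.429 km/s.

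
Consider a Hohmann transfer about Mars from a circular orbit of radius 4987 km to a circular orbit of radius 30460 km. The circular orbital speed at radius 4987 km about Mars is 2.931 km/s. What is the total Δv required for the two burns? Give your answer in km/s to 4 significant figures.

Δv = 1.468 km/s

From the circular-orbit relation v² = μ/r at r = 4987 km: μ = v²r = (2.931)² × 4987 = 42842.1 km³/s².
The Hohmann ellipse has a_t = (r₁ + r₂)/2 = 17723.5 km.
Circular speed at r₁: v₁ = √(μ/r₁) = √(42842.1/4987) = 2.9310 km/s.
On the transfer ellipse at r₁, v² = μ(2/r − 1/a) gives v_p = √[μ(2/r₁ − 1/a_t)] = 3.8424 km/s.
First burn Δv₁ = |v_p − v₁| = 0.9114 km/s.
At r₂, v₂ = √(μ/r₂) = 1.186 km/s.
Transfer-orbit speed at r₂: v_a = √[μ(2/r₂ − 1/a_t)] = 0.6291 km/s.
Second burn Δv₂ = |v₂ − v_a| = 0.5569 km/s.
Total Δv = Δv₁ + Δv₂ = 1.468 km/s.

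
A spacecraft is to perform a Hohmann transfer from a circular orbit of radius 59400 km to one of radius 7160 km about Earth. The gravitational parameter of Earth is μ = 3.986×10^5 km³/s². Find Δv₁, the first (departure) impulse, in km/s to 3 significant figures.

The Hohmann ellipse has a_t = (r₁ + r₂)/2 = 33280 km.
On the circular orbit at r = 59400 km, v_c = √(μ/r) = 2.5905 km/s.
Transfer-orbit speed at the same r (vis-viva, a = a_t): v_t = √[μ(2/r − 1/a_t)] = 1.2015 km/s.
Δv₁ = |v_t − v_c| = |1.2015 − 2.5905| = 1.389 km/s.

Δv₁ = 1.39 km/s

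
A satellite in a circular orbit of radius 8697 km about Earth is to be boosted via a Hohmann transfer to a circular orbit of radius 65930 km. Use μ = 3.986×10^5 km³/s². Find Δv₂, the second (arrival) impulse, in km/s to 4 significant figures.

Transfer-ellipse semi-major axis a_t = (r₁ + r₂)/2 = (8697 + 65930)/2 = 37313.5 km.
Circular speed at r = 65930 km: v_c = √(μ/r) = 2.459 km/s.
Vis-viva on the transfer ellipse at r = 65930 km gives v_t = √[μ(2/r − 1/a_t)] = 1.187 km/s.
Δv₂ = |v_t − v_c| = |1.187 − 2.459| = 1.272 km/s.

Δv₂ = 1.272 km/s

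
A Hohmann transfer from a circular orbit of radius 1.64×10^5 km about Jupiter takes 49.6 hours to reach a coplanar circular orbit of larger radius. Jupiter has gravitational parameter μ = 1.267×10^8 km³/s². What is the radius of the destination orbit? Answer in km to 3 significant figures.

Transfer time t = 49.6 hours = 1.7856×10^5 s, and t = π√(a_t³/μ).
So a_t = (μ t²/π²)^(1/3) = (1.267×10^8 × (1.7856×10^5)² / π²)^(1/3) = 7.4247×10^5 km.
Since a_t = (r₁ + r₂)/2, r₂ = 2a_t − r₁ = 2×7.4247×10^5 − 1.640×10^5 = 1.32094×10^6 km.

r₂ = 1.32×10^6 km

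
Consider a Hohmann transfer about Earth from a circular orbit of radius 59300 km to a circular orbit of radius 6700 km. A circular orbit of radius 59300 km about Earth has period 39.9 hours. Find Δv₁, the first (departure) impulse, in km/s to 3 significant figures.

Δv₁ = 1.43 km/s

From Kepler's third law T² = 4π²r³/μ at r = 59300 km, T = 39.9 hours = 39.9 × 3600 s = 1.4364×10^5 s: μ = 4π²r³/T² = 3.99000×10^5 km³/s².
Semi-major axis of the transfer orbit: a_t = (59300 + 6700)/2 = 33000 km.
On the circular orbit at r = 59300 km, v_c = √(μ/r) = 2.594 km/s.
Vis-viva on the transfer ellipse at r = 59300 km gives v_t = √[μ(2/r − 1/a_t)] = 1.169 km/s.
Δv₁ = |v_t − v_c| = |1.169 − 2.594| = 1.425 km/s.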